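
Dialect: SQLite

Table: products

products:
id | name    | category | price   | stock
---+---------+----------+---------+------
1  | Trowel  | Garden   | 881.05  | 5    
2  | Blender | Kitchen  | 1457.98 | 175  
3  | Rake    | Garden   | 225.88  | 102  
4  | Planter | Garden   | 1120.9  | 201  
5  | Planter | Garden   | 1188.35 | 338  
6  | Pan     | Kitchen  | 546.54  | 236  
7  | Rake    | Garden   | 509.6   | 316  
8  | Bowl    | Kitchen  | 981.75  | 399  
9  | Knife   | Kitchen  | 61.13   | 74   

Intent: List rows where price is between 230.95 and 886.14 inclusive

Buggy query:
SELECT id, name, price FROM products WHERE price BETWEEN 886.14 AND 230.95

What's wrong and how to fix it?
Bug: BETWEEN expects the lower bound first; with 886.14 AND 230.95 the range is empty

Fix: Swap the bounds so the smaller value comes first

Corrected query:
SELECT id, name, price FROM products WHERE price BETWEEN 230.95 AND 886.14

Result:
id | name   | price 
---+--------+-------
1  | Trowel | 881.05
6  | Pan    | 546.54
7  | Rake   | 509.6 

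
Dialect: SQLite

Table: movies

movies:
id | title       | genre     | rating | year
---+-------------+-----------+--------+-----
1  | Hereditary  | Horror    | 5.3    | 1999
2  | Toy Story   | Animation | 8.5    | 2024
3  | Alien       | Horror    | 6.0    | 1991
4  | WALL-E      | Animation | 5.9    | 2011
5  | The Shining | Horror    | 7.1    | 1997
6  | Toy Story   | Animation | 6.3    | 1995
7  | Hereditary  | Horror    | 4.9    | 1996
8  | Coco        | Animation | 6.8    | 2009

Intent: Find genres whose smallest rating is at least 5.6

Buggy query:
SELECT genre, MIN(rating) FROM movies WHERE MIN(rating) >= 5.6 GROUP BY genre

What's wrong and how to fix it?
Bug: MIN() in WHERE is a misuse of aggregate

Fix: Replace WHERE with HAVING after the GROUP BY

Corrected query:
SELECT genre, MIN(rating) FROM movies GROUP BY genre HAVING MIN(rating) >= 5.6

Result:
genre     | MIN(rating)
----------+------------
Animation | 5.9        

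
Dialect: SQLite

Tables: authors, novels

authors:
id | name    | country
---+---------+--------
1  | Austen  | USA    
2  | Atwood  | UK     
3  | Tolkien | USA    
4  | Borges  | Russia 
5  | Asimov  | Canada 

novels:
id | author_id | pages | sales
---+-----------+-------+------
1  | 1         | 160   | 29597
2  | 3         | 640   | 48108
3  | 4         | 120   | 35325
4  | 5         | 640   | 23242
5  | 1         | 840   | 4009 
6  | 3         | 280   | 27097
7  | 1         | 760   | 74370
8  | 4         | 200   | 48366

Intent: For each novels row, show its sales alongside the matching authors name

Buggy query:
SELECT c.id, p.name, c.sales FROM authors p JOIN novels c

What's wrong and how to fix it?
Bug: Missing join condition: each novels row is matched to all authors rows instead of just its own

Fix: Add ON c.author_id = p.id to the JOIN

Corrected query:
SELECT c.id, p.name, c.sales FROM authors p JOIN novels c ON c.author_id = p.id

Result:
id | name    | sales
---+---------+------
1  | Austen  | 29597
2  | Tolkien | 48108
3  | Borges  | 35325
4  | Asimov  | 23242
5  | Austen  | 4009 
6  | Tolkien | 27097
7  | Austen  | 74370
8  | Borges  | 48366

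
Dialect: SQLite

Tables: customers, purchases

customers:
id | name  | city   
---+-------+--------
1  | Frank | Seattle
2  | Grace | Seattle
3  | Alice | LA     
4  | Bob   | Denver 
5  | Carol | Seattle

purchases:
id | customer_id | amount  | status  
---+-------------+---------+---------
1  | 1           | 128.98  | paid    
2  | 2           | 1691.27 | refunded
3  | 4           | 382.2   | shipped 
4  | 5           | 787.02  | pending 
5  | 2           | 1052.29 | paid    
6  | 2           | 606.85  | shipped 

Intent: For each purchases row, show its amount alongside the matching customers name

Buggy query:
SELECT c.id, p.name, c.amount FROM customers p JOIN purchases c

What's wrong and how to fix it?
Bug: JOIN with no ON clause produces a cartesian product; every purchases row pairs with every customers row

Fix: Specify the join condition linking the foreign key to the parent id

Corrected query:
SELECT c.id, p.name, c.amount FROM customers p JOIN purchases c ON c.customer_id = p.id

Result:
id | name  | amount 
---+-------+--------
1  | Frank | 128.98 
2  | Grace | 1691.27
3  | Bob   | 382.2  
4  | Carol | 787.02 
5  | Grace | 1052.29
6  | Grace | 606.85 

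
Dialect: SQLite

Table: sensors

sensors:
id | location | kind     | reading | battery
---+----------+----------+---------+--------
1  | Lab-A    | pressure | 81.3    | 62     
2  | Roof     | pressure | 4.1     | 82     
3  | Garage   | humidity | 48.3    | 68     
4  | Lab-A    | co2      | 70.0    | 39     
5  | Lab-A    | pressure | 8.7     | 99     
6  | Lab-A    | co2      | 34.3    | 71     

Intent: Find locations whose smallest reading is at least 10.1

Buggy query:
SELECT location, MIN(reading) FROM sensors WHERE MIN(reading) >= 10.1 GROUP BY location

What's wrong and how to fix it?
Bug: Aggregates like MIN are computed per group after WHERE runs

Fix: Use HAVING for the per-group MIN condition

Corrected query:
SELECT location, MIN(reading) FROM sensors GROUP BY location HAVING MIN(reading) >= 10.1

Result:
location | MIN(reading)
---------+-------------
Garage   | 48.3        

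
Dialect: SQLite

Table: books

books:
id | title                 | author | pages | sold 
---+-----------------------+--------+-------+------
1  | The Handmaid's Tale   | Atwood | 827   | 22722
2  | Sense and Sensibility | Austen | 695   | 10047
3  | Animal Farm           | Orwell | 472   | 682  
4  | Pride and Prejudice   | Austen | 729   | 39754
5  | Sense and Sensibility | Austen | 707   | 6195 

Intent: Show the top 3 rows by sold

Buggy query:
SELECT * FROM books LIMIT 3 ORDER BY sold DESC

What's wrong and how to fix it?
Bug: ORDER BY cannot follow LIMIT; LIMIT is the final clause

Fix: Sort with ORDER BY, then apply LIMIT

Corrected query:
SELECT * FROM books ORDER BY sold DESC LIMIT 3

Result:
id | title                 | author | pages | sold 
---+-----------------------+--------+-------+------
4  | Pride and Prejudice   | Austen | 729   | 39754
1  | The Handmaid's Tale   | Atwood | 827   | 22722
2  | Sense and Sensibility | Austen | 695   | 10047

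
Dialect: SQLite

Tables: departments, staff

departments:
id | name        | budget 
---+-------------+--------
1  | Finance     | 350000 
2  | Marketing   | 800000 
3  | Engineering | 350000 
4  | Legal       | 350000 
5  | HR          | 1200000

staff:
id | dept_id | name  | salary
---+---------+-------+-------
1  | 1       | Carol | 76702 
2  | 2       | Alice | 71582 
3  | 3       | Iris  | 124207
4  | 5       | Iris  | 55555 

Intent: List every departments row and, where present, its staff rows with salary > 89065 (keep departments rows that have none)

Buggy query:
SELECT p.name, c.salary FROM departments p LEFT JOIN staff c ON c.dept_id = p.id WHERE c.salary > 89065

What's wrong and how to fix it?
Bug: Filtering c.salary in WHERE discards the NULL rows produced by LEFT JOIN, turning it into an inner join

Fix: Move the right-table condition into the ON clause so unmatched parents are kept

Corrected query:
SELECT p.name, c.salary FROM departments p LEFT JOIN staff c ON c.dept_id = p.id AND c.salary > 89065

Result:
name        | salary
------------+-------
Finance     | NULL  
Marketing   | NULL  
Engineering | 124207
Legal       | NULL  
HR          | NULL  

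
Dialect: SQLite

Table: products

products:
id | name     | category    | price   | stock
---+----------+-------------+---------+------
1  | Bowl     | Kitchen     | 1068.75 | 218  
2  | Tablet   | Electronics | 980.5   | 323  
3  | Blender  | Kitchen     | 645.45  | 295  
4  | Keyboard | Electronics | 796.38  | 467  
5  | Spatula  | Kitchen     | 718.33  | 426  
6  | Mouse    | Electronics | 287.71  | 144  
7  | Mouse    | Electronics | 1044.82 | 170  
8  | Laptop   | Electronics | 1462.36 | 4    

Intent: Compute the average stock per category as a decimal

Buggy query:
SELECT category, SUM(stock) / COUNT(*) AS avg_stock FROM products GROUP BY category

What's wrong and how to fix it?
Bug: SUM(stock) and COUNT(*) are both integers; the division truncates the fractional part

Fix: Multiply by 1.0 (or CAST to REAL) to force floating-point division

Corrected query:
SELECT category, SUM(stock) * 1.0 / COUNT(*) AS avg_stock FROM products GROUP BY category

Result:
category    | avg_stock
------------+----------
Electronics | 221.6    
Kitchen     | 313      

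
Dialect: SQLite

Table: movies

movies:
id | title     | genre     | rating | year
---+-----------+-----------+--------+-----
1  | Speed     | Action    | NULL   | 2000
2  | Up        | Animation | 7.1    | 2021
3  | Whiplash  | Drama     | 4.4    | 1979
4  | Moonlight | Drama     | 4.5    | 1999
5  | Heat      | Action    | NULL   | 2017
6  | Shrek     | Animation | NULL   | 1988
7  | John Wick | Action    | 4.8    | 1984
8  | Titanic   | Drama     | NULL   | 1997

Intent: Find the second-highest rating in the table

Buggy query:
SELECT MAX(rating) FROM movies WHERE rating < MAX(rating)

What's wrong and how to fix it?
Bug: The inner MAX is an aggregate inside WHERE, which is not allowed

Fix: Put the inner MAX in a scalar subquery

Corrected query:
SELECT MAX(rating) FROM movies WHERE rating < (SELECT MAX(rating) FROM movies)

Result:
MAX(rating)
-----------
4.8        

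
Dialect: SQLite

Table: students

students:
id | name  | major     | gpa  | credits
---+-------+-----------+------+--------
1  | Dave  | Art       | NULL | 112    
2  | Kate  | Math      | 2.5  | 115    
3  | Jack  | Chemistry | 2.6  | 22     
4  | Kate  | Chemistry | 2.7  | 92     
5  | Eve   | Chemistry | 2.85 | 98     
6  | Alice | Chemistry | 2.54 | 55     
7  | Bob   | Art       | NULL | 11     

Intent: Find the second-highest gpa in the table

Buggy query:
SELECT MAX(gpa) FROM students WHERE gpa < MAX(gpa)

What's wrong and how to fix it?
Bug: The inner MAX is an aggregate inside WHERE, which is not allowed

Fix: Compute the overall MAX in a subquery, then take MAX of rows below it

Corrected query:
SELECT MAX(gpa) FROM students WHERE gpa < (SELECT MAX(gpa) FROM students)

Result:
MAX(gpa)
--------
2.7     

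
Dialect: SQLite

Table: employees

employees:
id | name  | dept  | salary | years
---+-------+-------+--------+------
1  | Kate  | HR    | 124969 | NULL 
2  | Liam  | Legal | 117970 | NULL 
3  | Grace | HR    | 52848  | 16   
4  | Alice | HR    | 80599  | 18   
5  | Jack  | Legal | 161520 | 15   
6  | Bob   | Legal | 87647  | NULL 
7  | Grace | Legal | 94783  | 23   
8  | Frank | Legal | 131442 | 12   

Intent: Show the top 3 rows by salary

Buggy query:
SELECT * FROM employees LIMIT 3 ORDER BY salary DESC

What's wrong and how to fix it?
Bug: ORDER BY cannot follow LIMIT; LIMIT is the final clause

Fix: Sort with ORDER BY, then apply LIMIT

Corrected query:
SELECT * FROM employees ORDER BY salary DESC LIMIT 3

Result:
id | name  | dept  | salary | years
---+-------+-------+--------+------
5  | Jack  | Legal | 161520 | 15   
8  | Frank | Legal | 131442 | 12   
1  | Kate  | HR    | 124969 | NULL 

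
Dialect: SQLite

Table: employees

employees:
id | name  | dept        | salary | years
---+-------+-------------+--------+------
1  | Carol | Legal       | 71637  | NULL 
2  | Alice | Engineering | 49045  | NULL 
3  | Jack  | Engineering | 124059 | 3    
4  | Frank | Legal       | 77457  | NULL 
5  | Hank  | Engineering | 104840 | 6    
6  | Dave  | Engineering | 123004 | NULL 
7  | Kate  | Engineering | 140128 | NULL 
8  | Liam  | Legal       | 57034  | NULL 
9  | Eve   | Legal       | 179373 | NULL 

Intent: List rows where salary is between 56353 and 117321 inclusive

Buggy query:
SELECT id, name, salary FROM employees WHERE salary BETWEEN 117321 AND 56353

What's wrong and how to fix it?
Bug: BETWEEN expects the lower bound first; with 117321 AND 56353 the range is empty

Fix: Swap the bounds so the smaller value comes first

Corrected query:
SELECT id, name, salary FROM employees WHERE salary BETWEEN 56353 AND 117321

Result:
id | name  | salary
---+-------+-------
1  | Carol | 71637 
4  | Frank | 77457 
5  | Hank  | 104840
8  | Liam  | 57034 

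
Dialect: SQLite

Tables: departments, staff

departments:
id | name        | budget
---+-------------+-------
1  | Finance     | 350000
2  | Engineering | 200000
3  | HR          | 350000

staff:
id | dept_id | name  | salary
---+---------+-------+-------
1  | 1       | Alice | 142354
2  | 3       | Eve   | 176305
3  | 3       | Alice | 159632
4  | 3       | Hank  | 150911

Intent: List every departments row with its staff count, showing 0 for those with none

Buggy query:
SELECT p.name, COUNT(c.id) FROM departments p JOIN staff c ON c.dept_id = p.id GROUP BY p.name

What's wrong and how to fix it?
Bug: An inner join excludes parents with zero children

Fix: Use LEFT JOIN so parents without children still appear (COUNT(c.id) gives 0)

Corrected query:
SELECT p.name, COUNT(c.id) FROM departments p LEFT JOIN staff c ON c.dept_id = p.id GROUP BY p.name

Result:
name        | COUNT(c.id)
------------+------------
Engineering | 0          
Finance     | 1          
HR          | 3          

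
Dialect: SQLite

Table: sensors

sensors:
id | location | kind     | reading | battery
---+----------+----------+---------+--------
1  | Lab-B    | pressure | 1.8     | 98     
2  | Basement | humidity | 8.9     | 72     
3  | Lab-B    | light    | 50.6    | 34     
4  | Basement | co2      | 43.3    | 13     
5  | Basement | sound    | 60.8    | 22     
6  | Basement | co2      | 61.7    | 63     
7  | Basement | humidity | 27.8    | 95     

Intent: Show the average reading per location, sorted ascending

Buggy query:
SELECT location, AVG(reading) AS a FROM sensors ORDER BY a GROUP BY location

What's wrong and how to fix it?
Bug: GROUP BY must precede ORDER BY

Fix: Reorder: SELECT … FROM … GROUP BY … ORDER BY …

Corrected query:
SELECT location, AVG(reading) AS a FROM sensors GROUP BY location ORDER BY a

Result:
location | a   
---------+-----
Lab-B    | 26.2
Basement | 40.5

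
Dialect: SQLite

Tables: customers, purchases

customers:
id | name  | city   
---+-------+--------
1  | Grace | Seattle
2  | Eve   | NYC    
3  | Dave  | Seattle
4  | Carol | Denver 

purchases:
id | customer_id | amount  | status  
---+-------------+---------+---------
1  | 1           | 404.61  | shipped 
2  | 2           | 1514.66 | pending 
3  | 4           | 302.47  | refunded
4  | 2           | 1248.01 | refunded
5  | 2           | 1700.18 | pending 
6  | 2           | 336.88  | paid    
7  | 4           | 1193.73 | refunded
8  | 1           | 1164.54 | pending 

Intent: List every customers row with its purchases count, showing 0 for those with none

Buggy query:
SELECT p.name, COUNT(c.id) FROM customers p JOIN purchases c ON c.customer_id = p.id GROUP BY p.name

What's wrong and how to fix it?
Bug: An inner join excludes parents with zero children

Fix: Use LEFT JOIN so parents without children still appear (COUNT(c.id) gives 0)

Corrected query:
SELECT p.name, COUNT(c.id) FROM customers p LEFT JOIN purchases c ON c.customer_id = p.id GROUP BY p.name

Result:
name  | COUNT(c.id)
------+------------
Carol | 2          
Dave  | 0          
Eve   | 4          
Grace | 2          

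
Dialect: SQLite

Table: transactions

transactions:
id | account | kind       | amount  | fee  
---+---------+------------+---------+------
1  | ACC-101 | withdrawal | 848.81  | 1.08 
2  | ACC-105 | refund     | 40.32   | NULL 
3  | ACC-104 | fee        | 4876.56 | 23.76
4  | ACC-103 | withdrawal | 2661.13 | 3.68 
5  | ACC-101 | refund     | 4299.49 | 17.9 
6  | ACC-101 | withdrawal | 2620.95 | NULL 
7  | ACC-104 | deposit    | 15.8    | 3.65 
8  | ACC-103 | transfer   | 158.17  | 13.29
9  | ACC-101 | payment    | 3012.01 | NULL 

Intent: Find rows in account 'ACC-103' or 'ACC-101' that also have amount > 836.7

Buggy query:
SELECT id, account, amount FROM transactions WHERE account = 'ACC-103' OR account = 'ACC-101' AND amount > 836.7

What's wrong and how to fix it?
Bug: AND binds tighter than OR, so this parses as account = 'ACC-103' OR (account = 'ACC-101' AND amount > 836.7)

Fix: Group the OR with parentheses (or use IN), then AND the threshold

Corrected query:
SELECT id, account, amount FROM transactions WHERE (account = 'ACC-103' OR account = 'ACC-101') AND amount > 836.7

Result:
id | account | amount 
---+---------+--------
1  | ACC-101 | 848.81 
4  | ACC-103 | 2661.13
5  | ACC-101 | 4299.49
6  | ACC-101 | 2620.95
9  | ACC-101 | 3012.01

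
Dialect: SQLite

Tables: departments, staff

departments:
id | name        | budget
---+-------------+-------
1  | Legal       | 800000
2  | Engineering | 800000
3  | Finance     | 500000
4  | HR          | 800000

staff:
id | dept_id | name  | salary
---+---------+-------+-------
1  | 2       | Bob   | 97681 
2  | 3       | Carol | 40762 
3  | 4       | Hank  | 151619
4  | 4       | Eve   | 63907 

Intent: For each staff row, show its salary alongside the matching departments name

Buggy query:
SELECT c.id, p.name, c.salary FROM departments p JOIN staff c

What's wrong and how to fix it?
Bug: JOIN with no ON clause produces a cartesian product; every staff row pairs with every departments row

Fix: Specify the join condition linking the foreign key to the parent id

Corrected query:
SELECT c.id, p.name, c.salary FROM departments p JOIN staff c ON c.dept_id = p.id

Result:
id | name        | salary
---+-------------+-------
1  | Engineering | 97681 
2  | Finance     | 40762 
3  | HR          | 151619
4  | HR          | 63907 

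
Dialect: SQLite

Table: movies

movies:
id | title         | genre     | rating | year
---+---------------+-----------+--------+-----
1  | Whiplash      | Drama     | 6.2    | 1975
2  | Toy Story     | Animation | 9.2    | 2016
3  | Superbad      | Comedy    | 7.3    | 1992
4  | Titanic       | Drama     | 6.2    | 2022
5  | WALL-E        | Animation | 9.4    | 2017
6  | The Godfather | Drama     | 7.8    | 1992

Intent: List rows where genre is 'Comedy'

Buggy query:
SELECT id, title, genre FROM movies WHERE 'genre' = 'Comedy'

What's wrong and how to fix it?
Bug: Single quotes denote string literals in SQL; the column name is being compared as a constant string

Fix: Remove the quotes around the column name (or use double quotes for an identifier)

Corrected query:
SELECT id, title, genre FROM movies WHERE genre = 'Comedy'

Result:
id | title    | genre 
---+----------+-------
3  | Superbad | Comedy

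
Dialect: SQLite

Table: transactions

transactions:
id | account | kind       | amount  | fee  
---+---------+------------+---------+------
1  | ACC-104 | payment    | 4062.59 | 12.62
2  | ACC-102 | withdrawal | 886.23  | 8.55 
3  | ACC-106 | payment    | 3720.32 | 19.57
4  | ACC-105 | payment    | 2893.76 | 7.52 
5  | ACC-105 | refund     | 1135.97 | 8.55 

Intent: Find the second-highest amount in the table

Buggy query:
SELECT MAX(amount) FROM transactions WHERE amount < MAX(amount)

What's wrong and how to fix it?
Bug: The inner MAX is an aggregate inside WHERE, which is not allowed

Fix: Put the inner MAX in a scalar subquery

Corrected query:
SELECT MAX(amount) FROM transactions WHERE amount < (SELECT MAX(amount) FROM transactions)

Result:
MAX(amount)
-----------
3720.32    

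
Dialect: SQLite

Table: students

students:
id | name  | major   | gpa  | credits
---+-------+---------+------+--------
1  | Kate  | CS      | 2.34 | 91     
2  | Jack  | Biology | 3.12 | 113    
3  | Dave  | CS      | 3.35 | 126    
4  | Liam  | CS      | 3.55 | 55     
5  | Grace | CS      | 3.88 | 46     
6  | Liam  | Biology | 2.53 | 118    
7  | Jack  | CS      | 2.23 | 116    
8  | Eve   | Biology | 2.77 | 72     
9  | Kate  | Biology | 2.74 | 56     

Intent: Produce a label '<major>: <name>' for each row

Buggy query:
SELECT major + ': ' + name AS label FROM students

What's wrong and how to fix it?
Bug: '+' is numeric addition; on text columns SQLite converts them to 0 instead of concatenating

Fix: Use the || operator for string concatenation

Corrected query:
SELECT major || ': ' || name AS label FROM students

Result:
label        
-------------
CS: Kate     
Biology: Jack
CS: Dave     
CS: Liam     
CS: Grace    
Biology: Liam
CS: Jack     
Biology: Eve 
Biology: Kate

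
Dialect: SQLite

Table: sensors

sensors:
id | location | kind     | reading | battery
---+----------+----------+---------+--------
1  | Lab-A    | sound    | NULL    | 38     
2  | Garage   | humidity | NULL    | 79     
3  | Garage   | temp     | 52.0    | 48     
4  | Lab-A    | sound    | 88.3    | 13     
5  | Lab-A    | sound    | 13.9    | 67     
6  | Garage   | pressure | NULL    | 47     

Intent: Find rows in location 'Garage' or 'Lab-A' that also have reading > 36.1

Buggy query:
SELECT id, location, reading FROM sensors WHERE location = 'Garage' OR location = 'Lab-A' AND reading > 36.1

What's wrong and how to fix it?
Bug: AND binds tighter than OR, so this parses as location = 'Garage' OR (location = 'Lab-A' AND reading > 36.1)

Fix: Add parentheses around the OR so the AND applies to both alternatives

Corrected query:
SELECT id, location, reading FROM sensors WHERE (location = 'Garage' OR location = 'Lab-A') AND reading > 36.1

Result:
id | location | reading
---+----------+--------
3  | Garage   | 52     
4  | Lab-A    | 88.3   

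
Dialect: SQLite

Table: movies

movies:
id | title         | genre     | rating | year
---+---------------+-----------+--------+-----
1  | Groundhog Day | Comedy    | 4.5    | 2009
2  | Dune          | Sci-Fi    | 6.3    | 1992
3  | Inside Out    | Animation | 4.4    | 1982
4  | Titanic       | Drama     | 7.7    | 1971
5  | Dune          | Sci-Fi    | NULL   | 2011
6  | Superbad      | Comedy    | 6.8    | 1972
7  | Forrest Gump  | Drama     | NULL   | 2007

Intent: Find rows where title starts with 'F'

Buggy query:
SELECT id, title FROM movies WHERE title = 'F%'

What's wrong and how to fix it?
Bug: '=' compares the literal string including the % character; pattern matching needs LIKE

Fix: Use LIKE for wildcard pattern matching

Corrected query:
SELECT id, title FROM movies WHERE title LIKE 'F%'

Result:
id | title       
---+-------------
7  | Forrest Gump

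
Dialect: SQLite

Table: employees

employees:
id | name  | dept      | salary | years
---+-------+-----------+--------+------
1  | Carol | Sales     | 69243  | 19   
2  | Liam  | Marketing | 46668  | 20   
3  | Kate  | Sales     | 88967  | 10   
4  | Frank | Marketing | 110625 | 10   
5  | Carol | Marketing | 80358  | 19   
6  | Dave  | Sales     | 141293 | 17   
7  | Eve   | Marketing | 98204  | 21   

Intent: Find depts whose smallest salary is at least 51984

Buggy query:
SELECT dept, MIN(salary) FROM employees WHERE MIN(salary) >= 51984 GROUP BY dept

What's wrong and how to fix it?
Bug: MIN() in WHERE is a misuse of aggregate

Fix: Replace WHERE with HAVING after the GROUP BY

Corrected query:
SELECT dept, MIN(salary) FROM employees GROUP BY dept HAVING MIN(salary) >= 51984

Result:
dept  | MIN(salary)
------+------------
Sales | 69243      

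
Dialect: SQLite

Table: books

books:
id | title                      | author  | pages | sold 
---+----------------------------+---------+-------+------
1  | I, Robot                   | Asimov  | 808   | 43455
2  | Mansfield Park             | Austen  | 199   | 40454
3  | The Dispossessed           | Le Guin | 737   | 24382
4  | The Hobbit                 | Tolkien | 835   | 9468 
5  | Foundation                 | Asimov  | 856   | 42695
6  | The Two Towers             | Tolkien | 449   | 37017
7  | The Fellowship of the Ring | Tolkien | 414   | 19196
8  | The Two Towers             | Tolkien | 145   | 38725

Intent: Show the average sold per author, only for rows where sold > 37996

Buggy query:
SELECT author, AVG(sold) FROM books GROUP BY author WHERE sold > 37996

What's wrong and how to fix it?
Bug: WHERE cannot follow GROUP BY

Fix: Move the WHERE clause before GROUP BY

Corrected query:
SELECT author, AVG(sold) FROM books WHERE sold > 37996 GROUP BY author

Result:
author  | AVG(sold)
--------+----------
Asimov  | 43075    
Austen  | 40454    
Tolkien | 38725    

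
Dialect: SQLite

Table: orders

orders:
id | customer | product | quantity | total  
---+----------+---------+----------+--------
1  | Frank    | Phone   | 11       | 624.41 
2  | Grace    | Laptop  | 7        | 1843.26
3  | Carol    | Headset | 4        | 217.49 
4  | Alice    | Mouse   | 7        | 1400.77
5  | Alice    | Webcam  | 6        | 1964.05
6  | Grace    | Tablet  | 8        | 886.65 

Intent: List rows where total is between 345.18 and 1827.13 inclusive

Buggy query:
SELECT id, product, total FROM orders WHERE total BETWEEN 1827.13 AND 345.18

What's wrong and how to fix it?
Bug: BETWEEN expects the lower bound first; with 1827.13 AND 345.18 the range is empty

Fix: Swap the bounds so the smaller value comes first

Corrected query:
SELECT id, product, total FROM orders WHERE total BETWEEN 345.18 AND 1827.13

Result:
id | product | total  
---+---------+--------
1  | Phone   | 624.41 
4  | Mouse   | 1400.77
6  | Tablet  | 886.65 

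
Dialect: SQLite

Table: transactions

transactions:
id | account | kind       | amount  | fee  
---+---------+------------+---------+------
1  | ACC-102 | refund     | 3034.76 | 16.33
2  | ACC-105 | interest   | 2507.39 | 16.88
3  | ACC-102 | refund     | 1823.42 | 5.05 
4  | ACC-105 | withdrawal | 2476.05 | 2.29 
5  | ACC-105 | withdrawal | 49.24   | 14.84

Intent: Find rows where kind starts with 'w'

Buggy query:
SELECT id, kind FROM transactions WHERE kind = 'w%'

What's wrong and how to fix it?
Bug: '=' compares the literal string including the % character; pattern matching needs LIKE

Fix: Use LIKE for wildcard pattern matching

Corrected query:
SELECT id, kind FROM transactions WHERE kind LIKE 'w%'

Result:
id | kind      
---+-----------
4  | withdrawal
5  | withdrawal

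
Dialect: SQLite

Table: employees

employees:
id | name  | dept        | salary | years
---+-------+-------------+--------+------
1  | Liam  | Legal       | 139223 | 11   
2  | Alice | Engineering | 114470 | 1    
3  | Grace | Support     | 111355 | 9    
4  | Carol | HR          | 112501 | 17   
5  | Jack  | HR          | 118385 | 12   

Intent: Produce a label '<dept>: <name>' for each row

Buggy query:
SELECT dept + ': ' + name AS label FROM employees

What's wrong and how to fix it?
Bug: '+' is numeric addition; on text columns SQLite converts them to 0 instead of concatenating

Fix: Use the || operator for string concatenation

Corrected query:
SELECT dept || ': ' || name AS label FROM employees

Result:
label             
------------------
Legal: Liam       
Engineering: Alice
Support: Grace    
HR: Carol         
HR: Jack          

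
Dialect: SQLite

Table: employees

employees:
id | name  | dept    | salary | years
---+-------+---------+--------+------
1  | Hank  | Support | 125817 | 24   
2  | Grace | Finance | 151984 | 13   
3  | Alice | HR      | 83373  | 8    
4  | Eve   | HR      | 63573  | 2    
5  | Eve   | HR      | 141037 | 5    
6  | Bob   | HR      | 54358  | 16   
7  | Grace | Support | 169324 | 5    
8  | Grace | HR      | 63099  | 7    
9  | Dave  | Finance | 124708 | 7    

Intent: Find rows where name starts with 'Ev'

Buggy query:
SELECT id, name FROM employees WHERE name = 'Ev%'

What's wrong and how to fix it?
Bug: Wildcards only work with LIKE; '=' treats '%' as a literal character

Fix: Replace '=' with LIKE so 'Ev%' is treated as a pattern

Corrected query:
SELECT id, name FROM employees WHERE name LIKE 'Ev%'

Result:
id | name
---+-----
4  | Eve 
5  | Eve 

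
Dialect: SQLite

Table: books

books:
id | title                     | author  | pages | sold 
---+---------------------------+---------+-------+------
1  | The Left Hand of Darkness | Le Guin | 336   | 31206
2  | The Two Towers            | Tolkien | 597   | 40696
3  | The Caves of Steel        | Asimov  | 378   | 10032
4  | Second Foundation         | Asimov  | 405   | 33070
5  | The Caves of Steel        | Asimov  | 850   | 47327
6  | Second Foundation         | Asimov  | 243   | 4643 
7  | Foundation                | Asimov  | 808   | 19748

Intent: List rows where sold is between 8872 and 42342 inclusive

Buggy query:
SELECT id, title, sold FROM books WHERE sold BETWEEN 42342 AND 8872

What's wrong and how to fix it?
Bug: BETWEEN expects the lower bound first; with 42342 AND 8872 the range is empty

Fix: Write BETWEEN 8872 AND 42342

Corrected query:
SELECT id, title, sold FROM books WHERE sold BETWEEN 8872 AND 42342

Result:
id | title                     | sold 
---+---------------------------+------
1  | The Left Hand of Darkness | 31206
2  | The Two Towers            | 40696
3  | The Caves of Steel        | 10032
4  | Second Foundation         | 33070
7  | Foundation                | 19748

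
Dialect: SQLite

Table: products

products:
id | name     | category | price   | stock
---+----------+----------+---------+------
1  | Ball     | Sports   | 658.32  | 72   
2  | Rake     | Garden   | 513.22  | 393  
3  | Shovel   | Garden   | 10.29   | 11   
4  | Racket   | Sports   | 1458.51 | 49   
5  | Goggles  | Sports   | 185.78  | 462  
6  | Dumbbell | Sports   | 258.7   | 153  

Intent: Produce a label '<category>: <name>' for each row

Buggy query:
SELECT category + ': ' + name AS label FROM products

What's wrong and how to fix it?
Bug: '+' is numeric addition; on text columns SQLite converts them to 0 instead of concatenating

Fix: Use the || operator for string concatenation

Corrected query:
SELECT category || ': ' || name AS label FROM products

Result:
label           
----------------
Sports: Ball    
Garden: Rake    
Garden: Shovel  
Sports: Racket  
Sports: Goggles 
Sports: Dumbbell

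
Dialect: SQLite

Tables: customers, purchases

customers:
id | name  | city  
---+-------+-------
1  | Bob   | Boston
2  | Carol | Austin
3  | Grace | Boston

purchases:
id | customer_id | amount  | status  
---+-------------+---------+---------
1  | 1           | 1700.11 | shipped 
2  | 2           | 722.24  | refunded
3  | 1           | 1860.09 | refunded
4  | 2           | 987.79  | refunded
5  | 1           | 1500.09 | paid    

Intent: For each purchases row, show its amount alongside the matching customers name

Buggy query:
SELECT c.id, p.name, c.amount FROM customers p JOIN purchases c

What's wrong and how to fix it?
Bug: Missing join condition: each purchases row is matched to all customers rows instead of just its own

Fix: Specify the join condition linking the foreign key to the parent id

Corrected query:
SELECT c.id, p.name, c.amount FROM customers p JOIN purchases c ON c.customer_id = p.id

Result:
id | name  | amount 
---+-------+--------
1  | Bob   | 1700.11
2  | Carol | 722.24 
3  | Bob   | 1860.09
4  | Carol | 987.79 
5  | Bob   | 1500.09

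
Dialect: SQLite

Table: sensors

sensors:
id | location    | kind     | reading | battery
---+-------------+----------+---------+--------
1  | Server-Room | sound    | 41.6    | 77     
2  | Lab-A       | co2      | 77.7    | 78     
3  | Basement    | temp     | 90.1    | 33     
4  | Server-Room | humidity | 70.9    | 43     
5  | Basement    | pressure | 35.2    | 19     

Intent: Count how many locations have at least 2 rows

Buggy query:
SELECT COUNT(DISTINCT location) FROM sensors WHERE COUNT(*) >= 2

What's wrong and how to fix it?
Bug: WHERE filters individual rows, not groups, so a group-level COUNT is invalid there

Fix: Use a subquery that GROUPs and filters with HAVING, then count its rows

Corrected query:
SELECT COUNT(*) FROM (SELECT location FROM sensors GROUP BY location HAVING COUNT(*) >= 2)

Result:
COUNT(*)
--------
2       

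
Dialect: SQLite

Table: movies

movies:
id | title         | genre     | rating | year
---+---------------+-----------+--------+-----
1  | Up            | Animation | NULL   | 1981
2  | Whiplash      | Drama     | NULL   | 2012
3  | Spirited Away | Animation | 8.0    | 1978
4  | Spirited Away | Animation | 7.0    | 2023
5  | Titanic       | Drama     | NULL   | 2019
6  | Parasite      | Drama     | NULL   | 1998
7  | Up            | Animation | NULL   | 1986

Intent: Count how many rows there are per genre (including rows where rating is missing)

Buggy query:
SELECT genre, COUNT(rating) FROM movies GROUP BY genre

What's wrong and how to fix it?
Bug: COUNT(column) counts non-NULL values only; rows with NULL rating aren't counted

Fix: Replace COUNT(rating) with COUNT(*)

Corrected query:
SELECT genre, COUNT(*) FROM movies GROUP BY genre

Result:
genre     | COUNT(*)
----------+---------
Animation | 4       
Drama     | 3       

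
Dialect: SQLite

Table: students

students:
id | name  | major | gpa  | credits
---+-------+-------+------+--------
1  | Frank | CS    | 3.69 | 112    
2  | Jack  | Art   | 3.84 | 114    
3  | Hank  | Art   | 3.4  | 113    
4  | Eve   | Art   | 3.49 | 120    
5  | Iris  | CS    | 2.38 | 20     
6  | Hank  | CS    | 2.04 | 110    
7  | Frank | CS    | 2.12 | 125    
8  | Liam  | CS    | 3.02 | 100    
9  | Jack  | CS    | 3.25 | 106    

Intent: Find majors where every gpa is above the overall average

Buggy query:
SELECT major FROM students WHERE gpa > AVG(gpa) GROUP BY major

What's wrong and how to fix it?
Bug: WHERE evaluates per row before aggregation, so AVG() is unavailable

Fix: Compute the overall average in a scalar subquery and compare each group's MIN against it in HAVING

Corrected query:
SELECT major FROM students GROUP BY major HAVING MIN(gpa) > (SELECT AVG(gpa) FROM students)

Result:
major
-----
Art  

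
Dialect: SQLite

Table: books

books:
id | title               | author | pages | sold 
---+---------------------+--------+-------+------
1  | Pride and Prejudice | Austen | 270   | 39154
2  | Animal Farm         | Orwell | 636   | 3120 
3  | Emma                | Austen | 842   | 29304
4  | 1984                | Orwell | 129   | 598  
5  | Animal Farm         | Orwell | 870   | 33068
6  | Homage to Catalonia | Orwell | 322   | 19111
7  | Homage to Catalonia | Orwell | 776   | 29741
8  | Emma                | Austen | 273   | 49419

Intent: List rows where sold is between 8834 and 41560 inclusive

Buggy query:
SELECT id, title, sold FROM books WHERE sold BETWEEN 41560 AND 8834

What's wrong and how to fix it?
Bug: BETWEEN expects the lower bound first; with 41560 AND 8834 the range is empty

Fix: Swap the bounds so the smaller value comes first

Corrected query:
SELECT id, title, sold FROM books WHERE sold BETWEEN 8834 AND 41560

Result:
id | title               | sold 
---+---------------------+------
1  | Pride and Prejudice | 39154
3  | Emma                | 29304
5  | Animal Farm         | 33068
6  | Homage to Catalonia | 19111
7  | Homage to Catalonia | 29741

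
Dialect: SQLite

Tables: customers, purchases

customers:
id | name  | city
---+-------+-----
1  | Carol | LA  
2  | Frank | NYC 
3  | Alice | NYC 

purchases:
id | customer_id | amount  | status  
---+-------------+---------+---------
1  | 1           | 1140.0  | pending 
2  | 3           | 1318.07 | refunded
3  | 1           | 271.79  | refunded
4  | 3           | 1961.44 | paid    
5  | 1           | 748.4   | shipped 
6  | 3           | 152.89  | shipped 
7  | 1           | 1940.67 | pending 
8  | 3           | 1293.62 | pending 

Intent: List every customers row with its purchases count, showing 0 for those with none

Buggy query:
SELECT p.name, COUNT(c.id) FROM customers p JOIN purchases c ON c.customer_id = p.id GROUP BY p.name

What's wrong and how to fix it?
Bug: INNER JOIN drops customers rows that have no matching purchases rows

Fix: Switch to LEFT JOIN to retain unmatched parent rows

Corrected query:
SELECT p.name, COUNT(c.id) FROM customers p LEFT JOIN purchases c ON c.customer_id = p.id GROUP BY p.name

Result:
name  | COUNT(c.id)
------+------------
Alice | 4          
Carol | 4          
Frank | 0          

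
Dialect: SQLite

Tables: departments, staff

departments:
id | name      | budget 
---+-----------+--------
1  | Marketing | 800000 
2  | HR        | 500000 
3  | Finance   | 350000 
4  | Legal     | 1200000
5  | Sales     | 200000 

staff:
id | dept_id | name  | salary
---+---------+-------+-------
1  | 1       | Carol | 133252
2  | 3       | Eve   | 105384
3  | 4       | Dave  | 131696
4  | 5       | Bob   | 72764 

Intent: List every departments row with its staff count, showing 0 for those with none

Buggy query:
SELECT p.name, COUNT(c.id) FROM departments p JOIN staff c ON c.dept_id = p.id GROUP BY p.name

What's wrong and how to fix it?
Bug: An inner join excludes parents with zero children

Fix: Use LEFT JOIN so parents without children still appear (COUNT(c.id) gives 0)

Corrected query:
SELECT p.name, COUNT(c.id) FROM departments p LEFT JOIN staff c ON c.dept_id = p.id GROUP BY p.name

Result:
name      | COUNT(c.id)
----------+------------
Finance   | 1          
HR        | 0          
Legal     | 1          
Marketing | 1          
Sales     | 1          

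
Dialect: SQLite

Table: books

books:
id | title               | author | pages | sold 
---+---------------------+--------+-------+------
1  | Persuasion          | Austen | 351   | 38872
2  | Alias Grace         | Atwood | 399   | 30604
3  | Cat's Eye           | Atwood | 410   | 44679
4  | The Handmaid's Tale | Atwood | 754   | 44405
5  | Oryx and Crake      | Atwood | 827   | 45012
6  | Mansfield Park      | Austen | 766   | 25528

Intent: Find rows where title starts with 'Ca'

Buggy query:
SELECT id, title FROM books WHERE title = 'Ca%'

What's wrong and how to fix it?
Bug: '=' compares the literal string including the % character; pattern matching needs LIKE

Fix: Use LIKE for wildcard pattern matching

Corrected query:
SELECT id, title FROM books WHERE title LIKE 'Ca%'

Result:
id | title    
---+----------
3  | Cat's Eye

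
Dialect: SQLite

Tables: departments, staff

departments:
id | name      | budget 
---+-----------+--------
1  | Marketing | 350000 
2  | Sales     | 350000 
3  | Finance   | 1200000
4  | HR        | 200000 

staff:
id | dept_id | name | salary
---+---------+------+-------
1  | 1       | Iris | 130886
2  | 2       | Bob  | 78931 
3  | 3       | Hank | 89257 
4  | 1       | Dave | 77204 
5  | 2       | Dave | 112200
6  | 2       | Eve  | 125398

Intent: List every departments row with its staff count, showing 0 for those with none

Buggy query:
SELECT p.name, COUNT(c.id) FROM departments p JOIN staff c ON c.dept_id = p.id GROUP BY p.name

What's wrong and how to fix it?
Bug: An inner join excludes parents with zero children

Fix: Use LEFT JOIN so parents without children still appear (COUNT(c.id) gives 0)

Corrected query:
SELECT p.name, COUNT(c.id) FROM departments p LEFT JOIN staff c ON c.dept_id = p.id GROUP BY p.name

Result:
name      | COUNT(c.id)
----------+------------
Finance   | 1          
HR        | 0          
Marketing | 2          
Sales     | 3          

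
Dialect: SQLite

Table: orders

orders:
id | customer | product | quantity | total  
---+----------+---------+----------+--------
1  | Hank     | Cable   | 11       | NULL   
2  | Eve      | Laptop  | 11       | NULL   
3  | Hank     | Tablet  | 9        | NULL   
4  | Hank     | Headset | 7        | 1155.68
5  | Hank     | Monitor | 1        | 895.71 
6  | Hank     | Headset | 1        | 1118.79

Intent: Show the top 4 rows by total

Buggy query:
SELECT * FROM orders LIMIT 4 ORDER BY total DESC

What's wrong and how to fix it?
Bug: ORDER BY cannot follow LIMIT; LIMIT is the final clause

Fix: Sort with ORDER BY, then apply LIMIT

Corrected query:
SELECT * FROM orders ORDER BY total DESC LIMIT 4

Result:
id | customer | product | quantity | total  
---+----------+---------+----------+--------
4  | Hank     | Headset | 7        | 1155.68
6  | Hank     | Headset | 1        | 1118.79
5  | Hank     | Monitor | 1        | 895.71 
1  | Hank     | Cable   | 11       | NULL   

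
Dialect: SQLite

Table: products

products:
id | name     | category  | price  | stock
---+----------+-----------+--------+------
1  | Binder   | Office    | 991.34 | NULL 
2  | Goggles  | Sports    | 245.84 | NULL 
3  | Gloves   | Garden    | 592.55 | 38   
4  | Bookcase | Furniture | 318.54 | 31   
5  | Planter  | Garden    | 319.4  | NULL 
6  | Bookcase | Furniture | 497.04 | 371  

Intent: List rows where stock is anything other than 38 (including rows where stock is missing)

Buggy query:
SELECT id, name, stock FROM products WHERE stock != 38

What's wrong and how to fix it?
Bug: 'stock != 38' is unknown when stock is NULL, so NULL rows are silently excluded

Fix: Handle NULL separately with IS NULL alongside the inequality

Corrected query:
SELECT id, name, stock FROM products WHERE stock != 38 OR stock IS NULL

Result:
id | name     | stock
---+----------+------
1  | Binder   | NULL 
2  | Goggles  | NULL 
4  | Bookcase | 31   
5  | Planter  | NULL 
6  | Bookcase | 371  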